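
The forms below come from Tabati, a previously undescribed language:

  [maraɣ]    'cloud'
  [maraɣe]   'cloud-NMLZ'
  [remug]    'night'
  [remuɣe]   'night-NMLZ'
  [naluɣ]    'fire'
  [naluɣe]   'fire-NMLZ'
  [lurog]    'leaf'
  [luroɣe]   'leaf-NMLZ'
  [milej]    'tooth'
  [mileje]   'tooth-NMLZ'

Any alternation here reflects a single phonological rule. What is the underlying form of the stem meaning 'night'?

The stem for 'night' ends in [g] in [remug] but [ɣ] in [remuɣe].
But 'cloud' keeps [ɣ] in both environments ([maraɣ], [maraɣe]), so there is no rule changing /ɣ/ to [g] in isolation.
The underlying segment must be /g/; voiced stops become fricatives between vowels, yielding [ɣ] there.
The underlying form of 'night' is therefore /remug/.

/remug/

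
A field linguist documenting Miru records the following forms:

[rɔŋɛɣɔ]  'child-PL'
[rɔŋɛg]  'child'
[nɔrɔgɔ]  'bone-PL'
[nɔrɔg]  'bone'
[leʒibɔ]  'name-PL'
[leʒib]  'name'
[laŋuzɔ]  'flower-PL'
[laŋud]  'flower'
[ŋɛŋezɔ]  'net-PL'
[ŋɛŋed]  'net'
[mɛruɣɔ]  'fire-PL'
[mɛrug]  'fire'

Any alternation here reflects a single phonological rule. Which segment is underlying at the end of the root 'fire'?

/ɣ/

'fire' shows [ɣ] ~ [g] at the end of the stem ([mɛruɣɔ] vs [mɛrug]).
Compare 'bone', with invariant [g] in [nɔrɔgɔ] and [nɔrɔg]: an analysis with underlying /g/ and a rule producing [ɣ] before the PL suffix would wrongly predict alternation here too.
So /ɣ/ is underlying, and a rule of word-final hardening — voiced fricatives become stops word-finally — gives [g].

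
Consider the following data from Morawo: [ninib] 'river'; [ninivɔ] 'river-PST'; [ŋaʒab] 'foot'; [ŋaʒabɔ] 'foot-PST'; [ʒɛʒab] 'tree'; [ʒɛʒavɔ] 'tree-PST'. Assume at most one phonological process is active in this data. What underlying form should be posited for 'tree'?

In [ʒɛʒab] and [ʒɛʒavɔ] the final segment of 'tree' alternates: [b] ~ [v].
But 'foot' keeps [b] in both environments ([ŋaʒab], [ŋaʒabɔ]), so there is no rule changing /b/ to [v] before the PST suffix.
The underlying segment must be /v/; voiced fricatives become stops word-finally, yielding [b] there.

/ʒɛʒav/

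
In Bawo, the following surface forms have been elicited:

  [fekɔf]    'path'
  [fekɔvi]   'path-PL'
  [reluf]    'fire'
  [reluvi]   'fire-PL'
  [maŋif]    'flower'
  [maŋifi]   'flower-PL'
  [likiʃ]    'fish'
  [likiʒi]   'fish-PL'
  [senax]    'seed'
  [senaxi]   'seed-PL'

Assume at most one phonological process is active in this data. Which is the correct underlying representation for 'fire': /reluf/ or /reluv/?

/reluv/

The stem for 'fire' ends in [f] in [reluf] but [v] in [reluvi].
The stem 'flower' ([maŋif], [maŋifi]) shows [f] unchanged in both environments, so [f] cannot be basic with [v] derived before the PL suffix.
The underlying segment must be /v/; voiced obstruents become voiceless word-finally, yielding [f] there.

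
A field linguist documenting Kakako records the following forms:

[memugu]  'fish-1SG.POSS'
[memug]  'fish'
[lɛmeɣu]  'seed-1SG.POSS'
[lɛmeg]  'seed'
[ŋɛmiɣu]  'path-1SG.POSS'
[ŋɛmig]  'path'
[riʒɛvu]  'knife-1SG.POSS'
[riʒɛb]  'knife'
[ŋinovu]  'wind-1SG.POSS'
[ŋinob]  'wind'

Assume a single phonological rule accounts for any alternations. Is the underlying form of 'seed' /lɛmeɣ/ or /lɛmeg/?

The root 'seed' surfaces as [lɛmeɣu] and [lɛmeg], with a stem-final [ɣ] ~ [g] alternation.
Compare 'fish', with invariant [g] in [memugu] and [memug]: an analysis with underlying /g/ and a rule producing [ɣ] before the 1SG.POSS suffix would wrongly predict alternation here too.
The alternation reflects word-final hardening: voiced fricatives become stops word-finally. /ɣ/ is underlying.

/lɛmeɣ/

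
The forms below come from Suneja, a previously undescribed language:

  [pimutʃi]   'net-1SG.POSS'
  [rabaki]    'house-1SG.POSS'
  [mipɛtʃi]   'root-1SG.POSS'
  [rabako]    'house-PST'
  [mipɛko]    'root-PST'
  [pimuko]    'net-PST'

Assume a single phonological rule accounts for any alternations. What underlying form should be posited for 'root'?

/mipɛtʃ/

'root' shows [tʃ] ~ [k] at the end of the stem ([mipɛtʃi] vs [mipɛko]).
But 'house' keeps [k] in both environments ([rabaki], [rabako]), so there is no rule changing /k/ to [tʃ] before the 1SG.POSS suffix.
The alternation reflects depalatalization: palato-alveolar /tʃ/ becomes [k] when no front vowel follows. /tʃ/ is underlying.
Hence 'root' is /mipɛtʃ/ underlyingly.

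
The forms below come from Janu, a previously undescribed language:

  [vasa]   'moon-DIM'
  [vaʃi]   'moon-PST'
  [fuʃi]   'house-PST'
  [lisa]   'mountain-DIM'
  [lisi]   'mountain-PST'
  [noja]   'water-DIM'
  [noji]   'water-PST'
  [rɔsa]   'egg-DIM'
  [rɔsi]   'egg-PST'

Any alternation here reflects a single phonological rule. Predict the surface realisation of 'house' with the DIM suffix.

The root 'moon' surfaces as [vasa] and [vaʃi], with a stem-final [s] ~ [ʃ] alternation.
But 'egg' keeps [s] in both environments ([rɔsa], [rɔsi]), so there is no rule changing /s/ to [ʃ] before the PST suffix.
So /ʃ/ is underlying, and a rule of depalatalization — palato-alveolar /ʃ/ becomes [s] when no front vowel follows — gives [s].
From [fuʃi] the stem 'house' is /fuʃ/; when no front vowel follows this yields [fusa].

[fusa]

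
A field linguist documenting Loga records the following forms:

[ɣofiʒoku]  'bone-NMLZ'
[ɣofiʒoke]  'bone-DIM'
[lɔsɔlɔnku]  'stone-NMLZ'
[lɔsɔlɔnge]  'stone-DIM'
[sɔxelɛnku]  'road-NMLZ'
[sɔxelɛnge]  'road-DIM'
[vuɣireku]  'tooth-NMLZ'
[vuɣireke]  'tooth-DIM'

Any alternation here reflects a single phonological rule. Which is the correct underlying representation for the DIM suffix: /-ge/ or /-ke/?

/-ge/

The DIM suffix surfaces as [-ge] and [-ke], depending on the final segment of the stem.
The NMLZ suffix, which begins with [k], is invariant after every stem; so [k] is not altered by any rule here.
The DIM suffix is therefore /-ge/ underlyingly, with post-vocalic devoicing: voiced stops become voiceless after a vowel.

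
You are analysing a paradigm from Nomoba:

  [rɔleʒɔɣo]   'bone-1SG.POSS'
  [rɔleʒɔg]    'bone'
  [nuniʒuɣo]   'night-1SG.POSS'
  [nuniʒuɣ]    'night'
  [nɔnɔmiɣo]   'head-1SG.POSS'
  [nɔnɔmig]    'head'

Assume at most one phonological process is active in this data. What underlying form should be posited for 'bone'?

/rɔleʒɔg/

'bone' shows [ɣ] ~ [g] at the end of the stem ([rɔleʒɔɣo] vs [rɔleʒɔg]).
Compare 'night', with invariant [ɣ] in [nuniʒuɣo] and [nuniʒuɣ]: an analysis with underlying /ɣ/ and a rule producing [g] in isolation would wrongly predict alternation here too.
The underlying segment must be /g/; voiced stops become fricatives between vowels, yielding [ɣ] there.
So 'bone' = /rɔleʒɔg/.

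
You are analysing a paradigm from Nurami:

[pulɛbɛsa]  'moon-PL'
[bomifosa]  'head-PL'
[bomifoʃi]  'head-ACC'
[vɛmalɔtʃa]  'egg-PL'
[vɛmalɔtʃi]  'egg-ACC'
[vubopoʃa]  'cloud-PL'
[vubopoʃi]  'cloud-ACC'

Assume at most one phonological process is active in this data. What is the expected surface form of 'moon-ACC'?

[pulɛbɛʃi]

The root 'head' surfaces as [bomifosa] and [bomifoʃi], with a stem-final [s] ~ [ʃ] alternation.
Compare 'cloud', with invariant [ʃ] in [vubopoʃa] and [vubopoʃi]: an analysis with underlying /ʃ/ and a rule producing [s] before the PL suffix would wrongly predict alternation here too.
Therefore /s/ is basic and [ʃ] is derived by palatalization before a front vowel (/s/ becomes palato-alveolar [ʃ] before a front vowel).
The one attested form of 'moon', [pulɛbɛsa], shows underlying /pulɛbɛs/. Applying the same rule before a front vowel gives [pulɛbɛʃi].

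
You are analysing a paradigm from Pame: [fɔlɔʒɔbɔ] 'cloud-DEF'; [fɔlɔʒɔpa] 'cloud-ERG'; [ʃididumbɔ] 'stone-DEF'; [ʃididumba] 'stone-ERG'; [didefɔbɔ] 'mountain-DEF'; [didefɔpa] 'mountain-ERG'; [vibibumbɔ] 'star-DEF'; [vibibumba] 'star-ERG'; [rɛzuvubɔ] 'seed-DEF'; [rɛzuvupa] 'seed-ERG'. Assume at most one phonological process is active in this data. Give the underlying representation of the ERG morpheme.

/-pa/

The ERG suffix surfaces as [-ba] and [-pa], depending on the final segment of the stem.
By contrast the DEF suffix keeps its initial [b] throughout — that segment must be underlying.
So the underlying form is /-pa/, and voiceless stops become voiced after a nasal.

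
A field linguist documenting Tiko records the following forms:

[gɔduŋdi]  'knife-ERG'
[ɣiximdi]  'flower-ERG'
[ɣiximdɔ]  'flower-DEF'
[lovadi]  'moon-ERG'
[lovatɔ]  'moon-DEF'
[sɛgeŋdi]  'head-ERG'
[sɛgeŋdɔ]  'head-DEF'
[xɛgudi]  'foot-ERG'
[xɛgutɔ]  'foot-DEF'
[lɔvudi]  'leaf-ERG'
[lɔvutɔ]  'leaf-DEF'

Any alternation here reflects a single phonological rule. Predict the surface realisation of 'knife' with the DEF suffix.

[gɔduŋdɔ]

The DEF morpheme has two allomorphs, [-dɔ] and [-tɔ].
By contrast the ERG suffix keeps its initial [d] throughout — that segment must be underlying.
The DEF suffix is therefore /-tɔ/ underlyingly, with post-nasal voicing: voiceless stops become voiced after a nasal.
After 'knife', which ends in a nasal, the suffix surfaces as [-dɔ], giving [gɔduŋdɔ].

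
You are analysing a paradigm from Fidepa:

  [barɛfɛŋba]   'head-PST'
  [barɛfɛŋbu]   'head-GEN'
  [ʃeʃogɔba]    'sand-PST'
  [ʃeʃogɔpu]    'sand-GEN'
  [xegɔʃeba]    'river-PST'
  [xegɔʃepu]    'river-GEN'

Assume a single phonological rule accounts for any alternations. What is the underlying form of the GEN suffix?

/-pu/

The GEN morpheme has two allomorphs, [-bu] and [-pu].
The PST suffix, which begins with [b], is invariant after every stem; so [b] is not altered by any rule here.
So the underlying form is /-pu/, and voiceless stops become voiced after a nasal.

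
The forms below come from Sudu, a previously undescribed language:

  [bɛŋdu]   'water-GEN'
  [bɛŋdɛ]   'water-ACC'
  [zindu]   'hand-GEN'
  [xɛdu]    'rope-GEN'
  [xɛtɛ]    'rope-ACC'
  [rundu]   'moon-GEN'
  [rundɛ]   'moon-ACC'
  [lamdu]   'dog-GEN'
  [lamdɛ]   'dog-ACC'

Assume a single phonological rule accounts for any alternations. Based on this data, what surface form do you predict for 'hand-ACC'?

[zindɛ]

The ACC suffix surfaces as [-dɛ] and [-tɛ], depending on the final segment of the stem.
The GEN suffix, which begins with [d], is invariant after every stem; so [d] is not altered by any rule here.
The ACC suffix is therefore /-tɛ/ underlyingly, with post-nasal voicing: voiceless stops become voiced after a nasal.
After 'hand', which ends in a nasal, the suffix surfaces as [-dɛ], giving [zindɛ].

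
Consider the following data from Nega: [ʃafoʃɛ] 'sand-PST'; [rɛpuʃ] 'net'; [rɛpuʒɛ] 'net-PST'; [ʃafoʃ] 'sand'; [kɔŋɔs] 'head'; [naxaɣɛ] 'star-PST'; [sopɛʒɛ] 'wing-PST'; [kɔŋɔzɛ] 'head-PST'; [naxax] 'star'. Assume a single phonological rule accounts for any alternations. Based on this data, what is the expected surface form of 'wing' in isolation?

[sopɛʃ]

'net' shows [ʃ] ~ [ʒ] at the end of the stem ([rɛpuʃ] vs [rɛpuʒɛ]).
The stem 'sand' ([ʃafoʃ], [ʃafoʃɛ]) shows [ʃ] unchanged in both environments, so [ʃ] cannot be basic with [ʒ] derived before the PST suffix.
Therefore /ʒ/ is basic and [ʃ] is derived by word-final obstruent devoicing (voiced obstruents become voiceless word-finally).
The one attested form of 'wing', [sopɛʒɛ], shows underlying /sopɛʒ/. Applying the same rule word-finally gives [sopɛʃ].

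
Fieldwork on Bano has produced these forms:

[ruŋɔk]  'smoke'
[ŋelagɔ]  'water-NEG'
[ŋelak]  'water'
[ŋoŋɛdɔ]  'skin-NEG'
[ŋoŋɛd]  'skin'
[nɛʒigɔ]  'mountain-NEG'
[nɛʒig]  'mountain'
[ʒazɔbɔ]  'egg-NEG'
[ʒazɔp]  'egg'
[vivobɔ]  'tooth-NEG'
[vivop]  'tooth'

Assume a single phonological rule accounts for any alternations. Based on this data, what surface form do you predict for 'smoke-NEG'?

[ruŋɔgɔ]

In [ŋelagɔ] and [ŋelak] the final segment of 'water' alternates: [g] ~ [k].
If /g/ were underlying and a rule turned it into [k] in isolation, 'mountain' would also alternate; but it has [g] in both [nɛʒigɔ] and [nɛʒig].
The underlying segment must be /k/; voiceless stops become voiced between vowels, yielding [g] there.
From [ruŋɔk] the stem 'smoke' is /ruŋɔk/; between vowels this yields [ruŋɔgɔ].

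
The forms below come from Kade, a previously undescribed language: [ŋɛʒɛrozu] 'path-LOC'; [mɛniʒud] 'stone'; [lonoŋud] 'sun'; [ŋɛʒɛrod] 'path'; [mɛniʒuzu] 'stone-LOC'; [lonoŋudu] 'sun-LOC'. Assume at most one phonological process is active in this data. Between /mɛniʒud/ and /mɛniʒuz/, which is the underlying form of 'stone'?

'stone' shows [z] ~ [d] at the end of the stem ([mɛniʒuzu] vs [mɛniʒud]).
But 'sun' keeps [d] in both environments ([lonoŋudu], [lonoŋud]), so there is no rule changing /d/ to [z] before the LOC suffix.
The alternation reflects word-final hardening: voiced fricatives become stops word-finally. /z/ is underlying.

/mɛniʒuz/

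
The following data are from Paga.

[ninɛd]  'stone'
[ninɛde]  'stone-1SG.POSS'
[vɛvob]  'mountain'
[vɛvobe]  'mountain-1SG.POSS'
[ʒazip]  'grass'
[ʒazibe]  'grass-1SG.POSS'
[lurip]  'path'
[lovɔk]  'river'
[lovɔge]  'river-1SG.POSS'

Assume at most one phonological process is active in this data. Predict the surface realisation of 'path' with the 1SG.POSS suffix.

'grass' shows [p] ~ [b] at the end of the stem ([ʒazip] vs [ʒazibe]).
Compare 'mountain', with invariant [b] in [vɛvob] and [vɛvobe]: an analysis with underlying /b/ and a rule producing [p] in isolation would wrongly predict alternation here too.
Therefore /p/ is basic and [b] is derived by intervocalic voicing (voiceless stops become voiced between vowels).
The one attested form of 'path', [lurip], shows underlying /lurip/. Applying the same rule between vowels gives [luribe].

[luribe]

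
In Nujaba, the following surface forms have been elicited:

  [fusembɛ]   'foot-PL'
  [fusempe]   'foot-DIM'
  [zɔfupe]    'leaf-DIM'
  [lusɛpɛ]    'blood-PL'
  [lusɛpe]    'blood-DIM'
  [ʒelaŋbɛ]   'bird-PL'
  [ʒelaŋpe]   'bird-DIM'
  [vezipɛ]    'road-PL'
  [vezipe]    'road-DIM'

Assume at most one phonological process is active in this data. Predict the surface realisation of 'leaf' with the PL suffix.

[zɔfupɛ]

The PL morpheme has two allomorphs, [-bɛ] and [-pɛ].
By contrast the DIM suffix keeps its initial [p] throughout — that segment must be underlying.
The PL suffix is therefore /-bɛ/ underlyingly, with post-vocalic devoicing: voiced stops become voiceless after a vowel.
After 'leaf', which ends in a vowel, the suffix surfaces as [-pɛ], giving [zɔfupɛ].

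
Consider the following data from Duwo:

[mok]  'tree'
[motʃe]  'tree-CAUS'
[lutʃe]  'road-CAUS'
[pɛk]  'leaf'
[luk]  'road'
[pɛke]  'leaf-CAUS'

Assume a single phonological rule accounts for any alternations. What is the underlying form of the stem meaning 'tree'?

/motʃ/

The stem for 'tree' ends in [tʃ] in [motʃe] but [k] in [mok].
But 'leaf' keeps [k] in both environments ([pɛke], [pɛk]), so there is no rule changing /k/ to [tʃ] before the CAUS suffix.
So /tʃ/ is underlying, and a rule of depalatalization — palato-alveolar /tʃ/ becomes [k] when no front vowel follows — gives [k].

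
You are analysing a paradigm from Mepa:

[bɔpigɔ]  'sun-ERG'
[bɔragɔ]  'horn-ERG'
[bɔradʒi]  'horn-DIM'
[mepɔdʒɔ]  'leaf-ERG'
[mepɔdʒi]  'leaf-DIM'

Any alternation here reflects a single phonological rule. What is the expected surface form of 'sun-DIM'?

In [bɔragɔ] and [bɔradʒi] the final segment of 'horn' alternates: [g] ~ [dʒ].
But 'leaf' keeps [dʒ] in both environments ([mepɔdʒɔ], [mepɔdʒi]), so there is no rule changing /dʒ/ to [g] before the ERG suffix.
The alternation reflects palatalization before a front vowel: /g/ becomes palato-alveolar [dʒ] before a front vowel. /g/ is underlying.
From [bɔpigɔ] the stem 'sun' is /bɔpig/; before a front vowel this yields [bɔpidʒi].

[bɔpidʒi]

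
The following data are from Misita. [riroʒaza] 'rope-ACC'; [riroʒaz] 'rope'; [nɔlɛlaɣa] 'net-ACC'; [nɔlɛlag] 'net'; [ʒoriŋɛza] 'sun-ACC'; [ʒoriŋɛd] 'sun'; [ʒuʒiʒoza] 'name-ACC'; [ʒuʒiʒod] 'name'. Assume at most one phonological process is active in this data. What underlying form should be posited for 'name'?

The stem for 'name' ends in [z] in [ʒuʒiʒoza] but [d] in [ʒuʒiʒod].
Compare 'rope', with invariant [z] in [riroʒaza] and [riroʒaz]: an analysis with underlying /z/ and a rule producing [d] in isolation would wrongly predict alternation here too.
The underlying segment must be /d/; voiced stops become fricatives between vowels, yielding [z] there.

/ʒuʒiʒod/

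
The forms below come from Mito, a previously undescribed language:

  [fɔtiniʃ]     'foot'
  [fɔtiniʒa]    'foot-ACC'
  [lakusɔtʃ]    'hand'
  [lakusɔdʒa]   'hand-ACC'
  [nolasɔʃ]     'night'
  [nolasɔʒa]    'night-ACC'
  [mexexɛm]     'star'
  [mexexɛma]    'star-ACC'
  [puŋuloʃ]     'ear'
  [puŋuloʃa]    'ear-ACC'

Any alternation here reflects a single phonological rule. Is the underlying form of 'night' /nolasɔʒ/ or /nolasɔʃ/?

/nolasɔʒ/

The root 'night' surfaces as [nolasɔʃ] and [nolasɔʒa], with a stem-final [ʃ] ~ [ʒ] alternation.
If /ʃ/ were underlying and a rule turned it into [ʒ] before the ACC suffix, 'ear' would also alternate; but it has [ʃ] in both [puŋuloʃ] and [puŋuloʃa].
The underlying segment must be /ʒ/; voiced obstruents become voiceless word-finally, yielding [ʃ] there.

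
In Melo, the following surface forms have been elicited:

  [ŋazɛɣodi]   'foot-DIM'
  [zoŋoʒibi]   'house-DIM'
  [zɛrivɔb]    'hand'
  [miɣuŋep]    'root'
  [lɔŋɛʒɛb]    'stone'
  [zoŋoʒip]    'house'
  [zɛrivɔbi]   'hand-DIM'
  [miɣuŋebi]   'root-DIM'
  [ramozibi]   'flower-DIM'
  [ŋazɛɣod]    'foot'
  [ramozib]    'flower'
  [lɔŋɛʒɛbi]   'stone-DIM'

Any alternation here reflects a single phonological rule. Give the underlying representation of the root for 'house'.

/zoŋoʒip/

'house' shows [b] ~ [p] at the end of the stem ([zoŋoʒibi] vs [zoŋoʒip]).
If /b/ were underlying and a rule turned it into [p] in isolation, 'flower' would also alternate; but it has [b] in both [ramozibi] and [ramozib].
Therefore /p/ is basic and [b] is derived by intervocalic voicing (voiceless stops become voiced between vowels).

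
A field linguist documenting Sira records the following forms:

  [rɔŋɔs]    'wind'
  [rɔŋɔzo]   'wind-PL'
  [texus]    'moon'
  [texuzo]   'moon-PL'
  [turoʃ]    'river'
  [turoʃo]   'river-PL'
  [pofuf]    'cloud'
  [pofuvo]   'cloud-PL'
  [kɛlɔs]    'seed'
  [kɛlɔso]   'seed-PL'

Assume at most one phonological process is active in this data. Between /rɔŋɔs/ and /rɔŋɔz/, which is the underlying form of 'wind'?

In [rɔŋɔs] and [rɔŋɔzo] the final segment of 'wind' alternates: [s] ~ [z].
Compare 'seed', with invariant [s] in [kɛlɔs] and [kɛlɔso]: an analysis with underlying /s/ and a rule producing [z] before the PL suffix would wrongly predict alternation here too.
So /z/ is underlying, and a rule of word-final obstruent devoicing — voiced obstruents become voiceless word-finally — gives [s].

/rɔŋɔz/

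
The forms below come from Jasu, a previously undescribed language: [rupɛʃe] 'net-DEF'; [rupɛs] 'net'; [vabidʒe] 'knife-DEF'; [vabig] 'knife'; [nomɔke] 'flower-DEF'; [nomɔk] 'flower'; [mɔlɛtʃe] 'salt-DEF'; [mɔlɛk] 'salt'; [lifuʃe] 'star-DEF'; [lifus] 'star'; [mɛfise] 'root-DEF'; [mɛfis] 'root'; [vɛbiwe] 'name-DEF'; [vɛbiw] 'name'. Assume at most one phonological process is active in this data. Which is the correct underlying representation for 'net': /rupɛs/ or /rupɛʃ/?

/rupɛʃ/

'net' shows [ʃ] ~ [s] at the end of the stem ([rupɛʃe] vs [rupɛs]).
Compare 'root', with invariant [s] in [mɛfise] and [mɛfis]: an analysis with underlying /s/ and a rule producing [ʃ] before the DEF suffix would wrongly predict alternation here too.
Therefore /ʃ/ is basic and [s] is derived by depalatalization (palato-alveolar /tʃ/, /dʒ/ and /ʃ/ become [k], [g] and [s] when no front vowel follows).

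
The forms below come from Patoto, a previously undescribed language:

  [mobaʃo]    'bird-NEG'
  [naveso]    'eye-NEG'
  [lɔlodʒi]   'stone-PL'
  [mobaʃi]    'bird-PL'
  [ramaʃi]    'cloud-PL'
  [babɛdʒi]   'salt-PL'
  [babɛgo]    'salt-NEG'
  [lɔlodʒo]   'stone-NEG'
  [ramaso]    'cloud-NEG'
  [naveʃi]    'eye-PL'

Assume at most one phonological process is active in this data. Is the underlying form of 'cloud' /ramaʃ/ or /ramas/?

'cloud' shows [ʃ] ~ [s] at the end of the stem ([ramaʃi] vs [ramaso]).
If /ʃ/ were underlying and a rule turned it into [s] before the NEG suffix, 'bird' would also alternate; but it has [ʃ] in both [mobaʃi] and [mobaʃo].
So /s/ is underlying, and a rule of palatalization before a front vowel — /g/ and /s/ become palato-alveolar [dʒ] and [ʃ] before a front vowel — gives [ʃ].

/ramas/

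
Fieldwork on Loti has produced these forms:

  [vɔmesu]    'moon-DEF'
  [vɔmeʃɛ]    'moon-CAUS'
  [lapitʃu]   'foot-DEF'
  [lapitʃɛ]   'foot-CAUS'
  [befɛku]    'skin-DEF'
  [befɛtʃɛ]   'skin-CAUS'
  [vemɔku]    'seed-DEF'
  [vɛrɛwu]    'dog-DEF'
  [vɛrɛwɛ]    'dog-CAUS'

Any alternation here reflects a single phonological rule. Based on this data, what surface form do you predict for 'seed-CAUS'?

'skin' shows [k] ~ [tʃ] at the end of the stem ([befɛku] vs [befɛtʃɛ]).
But 'foot' keeps [tʃ] in both environments ([lapitʃu], [lapitʃɛ]), so there is no rule changing /tʃ/ to [k] before the DEF suffix.
The underlying segment must be /k/; /k/ and /s/ become palato-alveolar [tʃ] and [ʃ] before a front vowel, yielding [tʃ] there.
From [vemɔku] the stem 'seed' is /vemɔk/; before a front vowel this yields [vemɔtʃɛ].

[vemɔtʃɛ]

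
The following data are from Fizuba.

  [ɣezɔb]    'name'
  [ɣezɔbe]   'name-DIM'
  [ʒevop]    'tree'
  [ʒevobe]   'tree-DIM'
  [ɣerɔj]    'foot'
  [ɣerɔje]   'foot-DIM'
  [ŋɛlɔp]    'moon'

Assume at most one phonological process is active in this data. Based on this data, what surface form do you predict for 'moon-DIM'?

'tree' shows [p] ~ [b] at the end of the stem ([ʒevop] vs [ʒevobe]).
But 'name' keeps [b] in both environments ([ɣezɔb], [ɣezɔbe]), so there is no rule changing /b/ to [p] in isolation.
The underlying segment must be /p/; voiceless stops become voiced between vowels, yielding [b] there.
From [ŋɛlɔp] the stem 'moon' is /ŋɛlɔp/; between vowels this yields [ŋɛlɔbe].

[ŋɛlɔbe]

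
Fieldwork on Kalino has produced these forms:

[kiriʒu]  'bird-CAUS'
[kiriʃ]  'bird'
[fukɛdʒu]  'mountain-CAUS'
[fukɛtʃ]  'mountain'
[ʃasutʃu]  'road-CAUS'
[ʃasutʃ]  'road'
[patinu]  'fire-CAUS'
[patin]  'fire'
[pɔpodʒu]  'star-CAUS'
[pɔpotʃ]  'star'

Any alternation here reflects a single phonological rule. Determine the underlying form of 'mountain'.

/fukɛdʒ/

The stem for 'mountain' ends in [dʒ] in [fukɛdʒu] but [tʃ] in [fukɛtʃ].
The stem 'road' ([ʃasutʃu], [ʃasutʃ]) shows [tʃ] unchanged in both environments, so [tʃ] cannot be basic with [dʒ] derived before the CAUS suffix.
Therefore /dʒ/ is basic and [tʃ] is derived by word-final obstruent devoicing (voiced obstruents become voiceless word-finally).
So 'mountain' = /fukɛdʒ/.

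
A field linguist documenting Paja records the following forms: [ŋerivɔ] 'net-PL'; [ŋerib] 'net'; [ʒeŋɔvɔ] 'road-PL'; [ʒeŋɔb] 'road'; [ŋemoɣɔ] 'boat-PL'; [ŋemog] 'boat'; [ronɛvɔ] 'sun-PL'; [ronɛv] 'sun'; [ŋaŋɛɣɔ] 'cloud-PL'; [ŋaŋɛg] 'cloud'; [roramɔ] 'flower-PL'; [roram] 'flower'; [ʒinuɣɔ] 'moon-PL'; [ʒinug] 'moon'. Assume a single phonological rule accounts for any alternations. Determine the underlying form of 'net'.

/ŋerib/

The root 'net' surfaces as [ŋerivɔ] and [ŋerib], with a stem-final [v] ~ [b] alternation.
If /v/ were underlying and a rule turned it into [b] in isolation, 'sun' would also alternate; but it has [v] in both [ronɛvɔ] and [ronɛv].
Therefore /b/ is basic and [v] is derived by intervocalic spirantization (voiced stops become fricatives between vowels).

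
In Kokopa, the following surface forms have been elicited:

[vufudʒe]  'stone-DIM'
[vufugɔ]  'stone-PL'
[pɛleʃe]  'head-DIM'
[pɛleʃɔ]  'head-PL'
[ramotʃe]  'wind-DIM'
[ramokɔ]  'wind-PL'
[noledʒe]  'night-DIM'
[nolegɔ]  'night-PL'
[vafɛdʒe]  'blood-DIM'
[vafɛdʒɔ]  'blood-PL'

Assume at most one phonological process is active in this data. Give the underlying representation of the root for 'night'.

/noleg/

The stem for 'night' ends in [dʒ] in [noledʒe] but [g] in [nolegɔ].
But 'blood' keeps [dʒ] in both environments ([vafɛdʒe], [vafɛdʒɔ]), so there is no rule changing /dʒ/ to [g] before the PL suffix.
So /g/ is underlying, and a rule of palatalization before a front vowel — /k/ and /g/ become palato-alveolar [tʃ] and [dʒ] before a front vowel — gives [dʒ].
Hence 'night' is /noleg/ underlyingly.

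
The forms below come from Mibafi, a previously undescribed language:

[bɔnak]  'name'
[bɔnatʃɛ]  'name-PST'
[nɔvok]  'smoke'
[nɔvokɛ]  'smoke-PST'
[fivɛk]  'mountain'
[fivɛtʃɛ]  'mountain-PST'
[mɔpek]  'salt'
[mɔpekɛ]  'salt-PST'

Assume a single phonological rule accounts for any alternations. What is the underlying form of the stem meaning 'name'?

The root 'name' surfaces as [bɔnak] and [bɔnatʃɛ], with a stem-final [k] ~ [tʃ] alternation.
If /k/ were underlying and a rule turned it into [tʃ] before the PST suffix, 'smoke' would also alternate; but it has [k] in both [nɔvok] and [nɔvokɛ].
Therefore /tʃ/ is basic and [k] is derived by depalatalization (palato-alveolar /tʃ/ becomes [k] when no front vowel follows).

/bɔnatʃ/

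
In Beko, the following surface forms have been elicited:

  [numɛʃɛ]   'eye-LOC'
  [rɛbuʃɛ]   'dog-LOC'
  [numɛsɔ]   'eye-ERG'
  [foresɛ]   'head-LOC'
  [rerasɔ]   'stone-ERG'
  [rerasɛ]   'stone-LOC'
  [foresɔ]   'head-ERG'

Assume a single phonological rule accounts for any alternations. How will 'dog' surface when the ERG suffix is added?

[rɛbusɔ]

In [numɛsɔ] and [numɛʃɛ] the final segment of 'eye' alternates: [s] ~ [ʃ].
The stem 'stone' ([rerasɔ], [rerasɛ]) shows [s] unchanged in both environments, so [s] cannot be basic with [ʃ] derived before the LOC suffix.
The underlying segment must be /ʃ/; palato-alveolar /ʃ/ becomes [s] when no front vowel follows, yielding [s] there.
The one attested form of 'dog', [rɛbuʃɛ], shows underlying /rɛbuʃ/. Applying the same rule when no front vowel follows gives [rɛbusɔ].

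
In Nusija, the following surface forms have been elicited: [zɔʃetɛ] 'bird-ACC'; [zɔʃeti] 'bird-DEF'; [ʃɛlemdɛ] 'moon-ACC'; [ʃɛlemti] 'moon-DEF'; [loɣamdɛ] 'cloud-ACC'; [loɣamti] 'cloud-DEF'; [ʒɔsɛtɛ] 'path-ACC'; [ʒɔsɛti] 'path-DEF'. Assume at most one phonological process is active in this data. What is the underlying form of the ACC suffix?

/-dɛ/

The ACC morpheme has two allomorphs, [-dɛ] and [-tɛ].
The DEF suffix, which begins with [t], is invariant after every stem; so [t] is not altered by any rule here.
The ACC suffix is therefore /-dɛ/ underlyingly, with post-vocalic devoicing: voiced stops become voiceless after a vowel.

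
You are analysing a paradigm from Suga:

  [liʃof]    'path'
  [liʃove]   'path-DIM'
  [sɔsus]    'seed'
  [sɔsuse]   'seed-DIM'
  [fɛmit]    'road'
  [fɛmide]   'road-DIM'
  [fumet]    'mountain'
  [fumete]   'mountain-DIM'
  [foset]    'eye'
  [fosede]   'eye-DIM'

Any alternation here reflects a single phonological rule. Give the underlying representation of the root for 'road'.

/fɛmid/

The root 'road' surfaces as [fɛmit] and [fɛmide], with a stem-final [t] ~ [d] alternation.
But 'mountain' keeps [t] in both environments ([fumet], [fumete]), so there is no rule changing /t/ to [d] before the DIM suffix.
The alternation reflects word-final obstruent devoicing: voiced obstruents become voiceless word-finally. /d/ is underlying.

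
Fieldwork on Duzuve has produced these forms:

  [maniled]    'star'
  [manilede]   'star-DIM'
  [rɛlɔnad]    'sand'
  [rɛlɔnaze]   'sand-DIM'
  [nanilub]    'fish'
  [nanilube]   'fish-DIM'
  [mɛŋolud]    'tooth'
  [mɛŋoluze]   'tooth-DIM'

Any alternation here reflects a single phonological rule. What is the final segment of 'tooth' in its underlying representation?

The stem for 'tooth' ends in [d] in [mɛŋolud] but [z] in [mɛŋoluze].
If /d/ were underlying and a rule turned it into [z] before the DIM suffix, 'star' would also alternate; but it has [d] in both [maniled] and [manilede].
Therefore /z/ is basic and [d] is derived by word-final hardening (voiced fricatives become stops word-finally).

/z/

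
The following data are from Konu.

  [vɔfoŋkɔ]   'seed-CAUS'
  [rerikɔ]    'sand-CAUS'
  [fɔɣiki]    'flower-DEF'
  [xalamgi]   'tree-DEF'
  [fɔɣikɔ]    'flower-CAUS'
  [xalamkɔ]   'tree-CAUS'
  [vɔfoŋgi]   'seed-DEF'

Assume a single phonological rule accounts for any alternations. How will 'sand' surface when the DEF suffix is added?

The DEF morpheme has two allomorphs, [-gi] and [-ki].
The CAUS suffix, which begins with [k], is invariant after every stem; so [k] is not altered by any rule here.
The DEF suffix is therefore /-gi/ underlyingly, with post-vocalic devoicing: voiced stops become voiceless after a vowel.
After 'sand', which ends in a vowel, the suffix surfaces as [-ki], giving [reriki].

[reriki]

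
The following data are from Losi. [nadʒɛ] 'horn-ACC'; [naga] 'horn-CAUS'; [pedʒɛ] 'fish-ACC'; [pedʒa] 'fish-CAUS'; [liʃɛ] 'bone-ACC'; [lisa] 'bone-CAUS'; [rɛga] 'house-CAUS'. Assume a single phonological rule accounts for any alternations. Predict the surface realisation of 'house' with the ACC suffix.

In [nadʒɛ] and [naga] the final segment of 'horn' alternates: [dʒ] ~ [g].
If /dʒ/ were underlying and a rule turned it into [g] before the CAUS suffix, 'fish' would also alternate; but it has [dʒ] in both [pedʒɛ] and [pedʒa].
The alternation reflects palatalization before a front vowel: /g/ and /s/ become palato-alveolar [dʒ] and [ʃ] before a front vowel. /g/ is underlying.
From [rɛga] the stem 'house' is /rɛg/; before a front vowel this yields [rɛdʒɛ].

[rɛdʒɛ]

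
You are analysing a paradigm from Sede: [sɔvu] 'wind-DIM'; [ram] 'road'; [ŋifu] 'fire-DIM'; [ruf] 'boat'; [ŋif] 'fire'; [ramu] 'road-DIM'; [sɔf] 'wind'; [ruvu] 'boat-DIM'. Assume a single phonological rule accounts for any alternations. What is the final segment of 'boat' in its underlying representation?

The root 'boat' surfaces as [ruvu] and [ruf], with a stem-final [v] ~ [f] alternation.
The stem 'fire' ([ŋifu], [ŋif]) shows [f] unchanged in both environments, so [f] cannot be basic with [v] derived before the DIM suffix.
The underlying segment must be /v/; voiced obstruents become voiceless word-finally, yielding [f] there.

/v/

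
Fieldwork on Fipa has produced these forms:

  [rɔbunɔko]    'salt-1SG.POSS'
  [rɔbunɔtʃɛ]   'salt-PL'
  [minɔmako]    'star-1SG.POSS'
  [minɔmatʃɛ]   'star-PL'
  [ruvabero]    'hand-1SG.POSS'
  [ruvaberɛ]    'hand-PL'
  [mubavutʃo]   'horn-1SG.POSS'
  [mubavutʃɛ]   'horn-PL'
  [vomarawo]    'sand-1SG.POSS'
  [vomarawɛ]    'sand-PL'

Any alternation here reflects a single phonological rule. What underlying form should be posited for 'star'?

'star' shows [k] ~ [tʃ] at the end of the stem ([minɔmako] vs [minɔmatʃɛ]).
But 'horn' keeps [tʃ] in both environments ([mubavutʃo], [mubavutʃɛ]), so there is no rule changing /tʃ/ to [k] before the 1SG.POSS suffix.
The underlying segment must be /k/; /k/ becomes palato-alveolar [tʃ] before a front vowel, yielding [tʃ] there.

/minɔmak/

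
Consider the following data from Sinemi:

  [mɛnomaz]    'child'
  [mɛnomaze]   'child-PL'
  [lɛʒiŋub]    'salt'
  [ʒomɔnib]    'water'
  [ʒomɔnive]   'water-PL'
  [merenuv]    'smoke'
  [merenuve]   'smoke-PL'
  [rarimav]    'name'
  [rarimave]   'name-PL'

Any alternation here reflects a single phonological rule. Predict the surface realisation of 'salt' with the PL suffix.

The root 'water' surfaces as [ʒomɔnib] and [ʒomɔnive], with a stem-final [b] ~ [v] alternation.
If /v/ were underlying and a rule turned it into [b] in isolation, 'smoke' would also alternate; but it has [v] in both [merenuv] and [merenuve].
The alternation reflects intervocalic spirantization: voiced stops become fricatives between vowels. /b/ is underlying.
The one attested form of 'salt', [lɛʒiŋub], shows underlying /lɛʒiŋub/. Applying the same rule between vowels gives [lɛʒiŋuve].

[lɛʒiŋuve]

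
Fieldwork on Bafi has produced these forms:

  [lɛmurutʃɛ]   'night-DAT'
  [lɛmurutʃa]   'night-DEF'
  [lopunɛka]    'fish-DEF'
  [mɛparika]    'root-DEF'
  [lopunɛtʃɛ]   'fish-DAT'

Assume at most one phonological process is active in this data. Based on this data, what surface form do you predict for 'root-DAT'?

In [lopunɛtʃɛ] and [lopunɛka] the final segment of 'fish' alternates: [tʃ] ~ [k].
But 'night' keeps [tʃ] in both environments ([lɛmurutʃɛ], [lɛmurutʃa]), so there is no rule changing /tʃ/ to [k] before the DEF suffix.
The underlying segment must be /k/; /k/ becomes palato-alveolar [tʃ] before a front vowel, yielding [tʃ] there.
From [mɛparika] the stem 'root' is /mɛparik/; before a front vowel this yields [mɛparitʃɛ].

[mɛparitʃɛ]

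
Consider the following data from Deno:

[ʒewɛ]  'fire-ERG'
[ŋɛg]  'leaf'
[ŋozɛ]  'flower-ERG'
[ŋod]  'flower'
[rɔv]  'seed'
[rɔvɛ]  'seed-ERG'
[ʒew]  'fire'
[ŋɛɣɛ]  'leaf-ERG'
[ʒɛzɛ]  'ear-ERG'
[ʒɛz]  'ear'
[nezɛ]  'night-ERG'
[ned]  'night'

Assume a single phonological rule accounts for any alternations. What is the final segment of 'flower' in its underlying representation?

/d/

'flower' shows [z] ~ [d] at the end of the stem ([ŋozɛ] vs [ŋod]).
Compare 'ear', with invariant [z] in [ʒɛzɛ] and [ʒɛz]: an analysis with underlying /z/ and a rule producing [d] in isolation would wrongly predict alternation here too.
Therefore /d/ is basic and [z] is derived by intervocalic spirantization (voiced stops become fricatives between vowels).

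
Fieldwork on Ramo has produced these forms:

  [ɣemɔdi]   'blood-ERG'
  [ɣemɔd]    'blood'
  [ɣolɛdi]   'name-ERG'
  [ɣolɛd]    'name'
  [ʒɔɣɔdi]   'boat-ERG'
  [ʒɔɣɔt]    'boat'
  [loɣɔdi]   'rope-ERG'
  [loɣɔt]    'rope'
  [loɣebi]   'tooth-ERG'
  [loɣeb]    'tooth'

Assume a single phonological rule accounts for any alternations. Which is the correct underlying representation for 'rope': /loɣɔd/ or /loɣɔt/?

The stem for 'rope' ends in [d] in [loɣɔdi] but [t] in [loɣɔt].
But 'name' keeps [d] in both environments ([ɣolɛdi], [ɣolɛd]), so there is no rule changing /d/ to [t] in isolation.
So /t/ is underlying, and a rule of intervocalic voicing — voiceless stops become voiced between vowels — gives [d].

/loɣɔt/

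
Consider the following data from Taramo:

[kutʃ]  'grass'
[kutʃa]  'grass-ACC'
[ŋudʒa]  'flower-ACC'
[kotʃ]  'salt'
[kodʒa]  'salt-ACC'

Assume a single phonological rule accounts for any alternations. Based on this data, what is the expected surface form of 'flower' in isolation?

The stem for 'salt' ends in [tʃ] in [kotʃ] but [dʒ] in [kodʒa].
If /tʃ/ were underlying and a rule turned it into [dʒ] before the ACC suffix, 'grass' would also alternate; but it has [tʃ] in both [kutʃ] and [kutʃa].
The alternation reflects word-final obstruent devoicing: voiced obstruents become voiceless word-finally. /dʒ/ is underlying.
From [ŋudʒa] the stem 'flower' is /ŋudʒ/; word-finally this yields [ŋutʃ].

[ŋutʃ]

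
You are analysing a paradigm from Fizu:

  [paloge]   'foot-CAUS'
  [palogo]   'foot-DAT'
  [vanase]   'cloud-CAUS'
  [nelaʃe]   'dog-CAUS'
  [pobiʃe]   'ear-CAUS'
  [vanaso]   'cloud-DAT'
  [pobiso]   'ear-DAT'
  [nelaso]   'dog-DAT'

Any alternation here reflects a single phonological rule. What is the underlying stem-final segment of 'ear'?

/ʃ/

'ear' shows [s] ~ [ʃ] at the end of the stem ([pobiso] vs [pobiʃe]).
The stem 'cloud' ([vanaso], [vanase]) shows [s] unchanged in both environments, so [s] cannot be basic with [ʃ] derived before the CAUS suffix.
So /ʃ/ is underlying, and a rule of depalatalization — palato-alveolar /ʃ/ becomes [s] when no front vowel follows — gives [s].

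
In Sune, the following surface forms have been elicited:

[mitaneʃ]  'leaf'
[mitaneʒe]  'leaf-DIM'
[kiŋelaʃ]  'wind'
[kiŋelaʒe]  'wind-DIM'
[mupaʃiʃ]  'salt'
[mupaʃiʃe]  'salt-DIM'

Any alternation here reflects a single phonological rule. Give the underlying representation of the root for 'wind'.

/kiŋelaʒ/

The root 'wind' surfaces as [kiŋelaʃ] and [kiŋelaʒe], with a stem-final [ʃ] ~ [ʒ] alternation.
The stem 'salt' ([mupaʃiʃ], [mupaʃiʃe]) shows [ʃ] unchanged in both environments, so [ʃ] cannot be basic with [ʒ] derived before the DIM suffix.
The alternation reflects word-final obstruent devoicing: voiced obstruents become voiceless word-finally. /ʒ/ is underlying.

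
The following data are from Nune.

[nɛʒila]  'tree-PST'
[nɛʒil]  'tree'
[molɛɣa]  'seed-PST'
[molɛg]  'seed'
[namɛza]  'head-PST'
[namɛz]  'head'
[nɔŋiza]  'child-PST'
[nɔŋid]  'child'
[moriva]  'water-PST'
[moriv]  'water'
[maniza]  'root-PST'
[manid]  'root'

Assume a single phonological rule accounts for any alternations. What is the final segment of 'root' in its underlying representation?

'root' shows [z] ~ [d] at the end of the stem ([maniza] vs [manid]).
Compare 'head', with invariant [z] in [namɛza] and [namɛz]: an analysis with underlying /z/ and a rule producing [d] in isolation would wrongly predict alternation here too.
The alternation reflects intervocalic spirantization: voiced stops become fricatives between vowels. /d/ is underlying.

/d/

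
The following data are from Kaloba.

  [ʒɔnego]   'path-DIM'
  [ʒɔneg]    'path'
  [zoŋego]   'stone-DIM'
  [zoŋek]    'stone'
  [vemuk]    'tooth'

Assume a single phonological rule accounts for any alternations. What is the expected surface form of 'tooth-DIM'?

The stem for 'stone' ends in [g] in [zoŋego] but [k] in [zoŋek].
Compare 'path', with invariant [g] in [ʒɔnego] and [ʒɔneg]: an analysis with underlying /g/ and a rule producing [k] in isolation would wrongly predict alternation here too.
So /k/ is underlying, and a rule of intervocalic voicing — voiceless stops become voiced between vowels — gives [g].
From [vemuk] the stem 'tooth' is /vemuk/; between vowels this yields [vemugo].

[vemugo]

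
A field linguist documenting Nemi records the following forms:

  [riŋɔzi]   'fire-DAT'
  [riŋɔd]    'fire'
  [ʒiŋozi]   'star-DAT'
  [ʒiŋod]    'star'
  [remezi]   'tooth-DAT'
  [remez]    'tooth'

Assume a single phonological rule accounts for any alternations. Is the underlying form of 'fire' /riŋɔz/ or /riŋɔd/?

The root 'fire' surfaces as [riŋɔzi] and [riŋɔd], with a stem-final [z] ~ [d] alternation.
But 'tooth' keeps [z] in both environments ([remezi], [remez]), so there is no rule changing /z/ to [d] in isolation.
So /d/ is underlying, and a rule of intervocalic spirantization — voiced stops become fricatives between vowels — gives [z].

/riŋɔd/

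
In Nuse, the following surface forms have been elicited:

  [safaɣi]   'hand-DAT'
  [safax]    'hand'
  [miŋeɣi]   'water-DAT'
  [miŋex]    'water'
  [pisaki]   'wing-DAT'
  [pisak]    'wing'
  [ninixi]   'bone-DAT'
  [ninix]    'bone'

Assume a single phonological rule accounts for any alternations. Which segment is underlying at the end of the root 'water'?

/ɣ/

The stem for 'water' ends in [ɣ] in [miŋeɣi] but [x] in [miŋex].
The stem 'bone' ([ninixi], [ninix]) shows [x] unchanged in both environments, so [x] cannot be basic with [ɣ] derived before the DAT suffix.
Therefore /ɣ/ is basic and [x] is derived by word-final obstruent devoicing (voiced obstruents become voiceless word-finally).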